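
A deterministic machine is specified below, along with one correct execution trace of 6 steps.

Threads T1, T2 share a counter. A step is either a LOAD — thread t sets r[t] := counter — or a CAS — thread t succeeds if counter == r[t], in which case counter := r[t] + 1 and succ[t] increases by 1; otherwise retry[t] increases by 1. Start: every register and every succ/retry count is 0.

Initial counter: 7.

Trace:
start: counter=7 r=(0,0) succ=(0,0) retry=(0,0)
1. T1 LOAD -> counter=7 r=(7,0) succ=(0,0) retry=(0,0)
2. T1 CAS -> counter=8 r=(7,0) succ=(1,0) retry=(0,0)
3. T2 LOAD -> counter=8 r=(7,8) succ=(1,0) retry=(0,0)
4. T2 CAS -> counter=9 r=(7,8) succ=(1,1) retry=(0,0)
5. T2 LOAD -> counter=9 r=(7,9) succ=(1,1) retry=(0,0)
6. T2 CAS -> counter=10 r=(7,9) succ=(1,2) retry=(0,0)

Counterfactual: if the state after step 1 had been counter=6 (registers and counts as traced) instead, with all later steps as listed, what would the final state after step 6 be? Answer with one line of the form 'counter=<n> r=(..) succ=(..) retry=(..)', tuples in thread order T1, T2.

state after step 1 := counter=6 r=(7,0) succ=(0,0) retry=(0,0)
2. T1 CAS -> counter=6 r=(7,0) succ=(0,0) retry=(1,0)
3. T2 LOAD -> counter=6 r=(7,6) succ=(0,0) retry=(1,0)
4. T2 CAS -> counter=7 r=(7,6) succ=(0,1) retry=(1,0)
5. T2 LOAD -> counter=7 r=(7,7) succ=(0,1) retry=(1,0)
6. T2 CAS -> counter=8 r=(7,7) succ=(0,2) retry=(1,0)

counter=8 r=(7,7) succ=(0,2) retry=(1,0)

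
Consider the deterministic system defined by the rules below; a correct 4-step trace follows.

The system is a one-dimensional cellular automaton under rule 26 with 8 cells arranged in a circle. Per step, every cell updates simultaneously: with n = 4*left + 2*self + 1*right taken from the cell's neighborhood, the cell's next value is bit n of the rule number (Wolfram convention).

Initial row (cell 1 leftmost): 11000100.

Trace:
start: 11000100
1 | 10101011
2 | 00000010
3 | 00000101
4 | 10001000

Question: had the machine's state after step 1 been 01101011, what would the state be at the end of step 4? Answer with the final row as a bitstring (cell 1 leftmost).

00011001

state after step 1 := 01101011
2 | 01000010
3 | 10100101
4 | 00011001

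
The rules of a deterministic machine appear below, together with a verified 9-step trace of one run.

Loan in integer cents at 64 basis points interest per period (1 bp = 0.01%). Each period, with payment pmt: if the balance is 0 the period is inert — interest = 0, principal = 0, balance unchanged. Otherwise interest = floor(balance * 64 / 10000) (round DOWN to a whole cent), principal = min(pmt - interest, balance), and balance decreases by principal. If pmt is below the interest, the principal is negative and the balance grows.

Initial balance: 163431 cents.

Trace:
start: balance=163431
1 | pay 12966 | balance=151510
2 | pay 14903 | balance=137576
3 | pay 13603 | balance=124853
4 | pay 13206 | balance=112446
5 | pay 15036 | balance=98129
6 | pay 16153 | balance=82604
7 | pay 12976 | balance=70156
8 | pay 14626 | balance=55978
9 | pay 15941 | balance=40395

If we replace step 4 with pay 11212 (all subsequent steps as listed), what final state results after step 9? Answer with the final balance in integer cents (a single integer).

(re-executing from step 4 with the substitution; state before step 4: balance=124853)
4 | pay 11212 | balance=114440
5 | pay 15036 | balance=100136
6 | pay 16153 | balance=84623
7 | pay 12976 | balance=72188
8 | pay 14626 | balance=58024
9 | pay 15941 | balance=42454

42454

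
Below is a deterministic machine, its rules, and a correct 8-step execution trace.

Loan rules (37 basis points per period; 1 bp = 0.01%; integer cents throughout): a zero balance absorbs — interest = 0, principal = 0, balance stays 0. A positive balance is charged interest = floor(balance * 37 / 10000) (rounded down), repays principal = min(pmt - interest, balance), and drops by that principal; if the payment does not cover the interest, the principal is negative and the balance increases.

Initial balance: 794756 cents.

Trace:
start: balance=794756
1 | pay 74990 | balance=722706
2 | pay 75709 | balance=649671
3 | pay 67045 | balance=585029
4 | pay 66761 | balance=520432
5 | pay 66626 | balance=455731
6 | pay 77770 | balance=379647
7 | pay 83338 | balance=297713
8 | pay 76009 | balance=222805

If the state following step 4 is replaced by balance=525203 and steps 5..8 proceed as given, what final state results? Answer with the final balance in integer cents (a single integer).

state after step 4 := balance=525203
5 | pay 66626 | balance=460520
6 | pay 77770 | balance=384453
7 | pay 83338 | balance=302537
8 | pay 76009 | balance=227647

227647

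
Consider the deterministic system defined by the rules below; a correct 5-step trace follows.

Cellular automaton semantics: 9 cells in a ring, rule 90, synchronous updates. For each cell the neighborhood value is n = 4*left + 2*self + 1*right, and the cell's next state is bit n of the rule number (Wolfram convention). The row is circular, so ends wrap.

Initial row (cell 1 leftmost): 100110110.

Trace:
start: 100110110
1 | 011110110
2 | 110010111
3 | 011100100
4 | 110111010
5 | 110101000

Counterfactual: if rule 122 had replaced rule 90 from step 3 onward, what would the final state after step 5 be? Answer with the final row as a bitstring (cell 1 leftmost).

(re-executing steps 3..5 under rule 122; state before step 3: 110010111)
3 | 011101100
4 | 110111110
5 | 111100011

111100011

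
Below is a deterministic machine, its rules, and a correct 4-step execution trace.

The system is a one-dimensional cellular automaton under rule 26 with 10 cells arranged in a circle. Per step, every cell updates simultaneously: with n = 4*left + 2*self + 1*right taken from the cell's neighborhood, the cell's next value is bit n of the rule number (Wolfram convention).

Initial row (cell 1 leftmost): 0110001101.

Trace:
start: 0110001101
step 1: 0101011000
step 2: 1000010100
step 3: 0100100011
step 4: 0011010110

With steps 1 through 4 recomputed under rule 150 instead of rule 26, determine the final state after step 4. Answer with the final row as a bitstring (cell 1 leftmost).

(re-executing steps 1..4 under rule 150; state before step 1: 0110001101)
step 1: 0001010001
step 2: 1011011011
step 3: 0000000001
step 4: 1000000011

1000000011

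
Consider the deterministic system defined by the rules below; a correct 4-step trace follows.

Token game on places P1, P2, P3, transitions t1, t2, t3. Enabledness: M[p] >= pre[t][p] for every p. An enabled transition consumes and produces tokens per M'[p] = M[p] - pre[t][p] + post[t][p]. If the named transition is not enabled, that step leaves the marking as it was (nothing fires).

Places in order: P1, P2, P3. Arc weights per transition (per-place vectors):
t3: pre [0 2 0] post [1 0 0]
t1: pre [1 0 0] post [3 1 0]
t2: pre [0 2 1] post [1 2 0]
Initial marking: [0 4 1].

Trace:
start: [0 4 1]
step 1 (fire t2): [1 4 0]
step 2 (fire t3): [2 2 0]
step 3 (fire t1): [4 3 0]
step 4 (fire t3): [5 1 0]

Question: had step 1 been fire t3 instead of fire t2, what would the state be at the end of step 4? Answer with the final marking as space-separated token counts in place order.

4 1 1

(re-executing from step 1 with the substitution; state before step 1: [0 4 1])
step 1 (fire t3): [1 2 1]
step 2 (fire t3): [2 0 1]
step 3 (fire t1): [4 1 1]
step 4 (fire t3): [4 1 1]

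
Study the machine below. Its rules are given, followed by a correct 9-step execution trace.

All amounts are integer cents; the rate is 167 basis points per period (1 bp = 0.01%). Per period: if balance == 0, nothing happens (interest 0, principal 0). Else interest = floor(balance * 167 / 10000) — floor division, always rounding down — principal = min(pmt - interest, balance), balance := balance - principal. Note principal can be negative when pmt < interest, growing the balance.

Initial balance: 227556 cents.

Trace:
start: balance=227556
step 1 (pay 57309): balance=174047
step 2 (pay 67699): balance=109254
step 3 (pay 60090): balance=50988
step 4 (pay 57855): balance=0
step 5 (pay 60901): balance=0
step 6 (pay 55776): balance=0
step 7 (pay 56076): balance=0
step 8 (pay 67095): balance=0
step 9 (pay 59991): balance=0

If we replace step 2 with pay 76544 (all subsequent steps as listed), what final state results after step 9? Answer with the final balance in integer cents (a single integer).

(re-executing from step 2 with the substitution; state before step 2: balance=174047)
step 2 (pay 76544): balance=100409
step 3 (pay 60090): balance=41995
step 4 (pay 57855): balance=0
step 5 (pay 60901): balance=0
step 6 (pay 55776): balance=0
step 7 (pay 56076): balance=0
step 8 (pay 67095): balance=0
step 9 (pay 59991): balance=0

0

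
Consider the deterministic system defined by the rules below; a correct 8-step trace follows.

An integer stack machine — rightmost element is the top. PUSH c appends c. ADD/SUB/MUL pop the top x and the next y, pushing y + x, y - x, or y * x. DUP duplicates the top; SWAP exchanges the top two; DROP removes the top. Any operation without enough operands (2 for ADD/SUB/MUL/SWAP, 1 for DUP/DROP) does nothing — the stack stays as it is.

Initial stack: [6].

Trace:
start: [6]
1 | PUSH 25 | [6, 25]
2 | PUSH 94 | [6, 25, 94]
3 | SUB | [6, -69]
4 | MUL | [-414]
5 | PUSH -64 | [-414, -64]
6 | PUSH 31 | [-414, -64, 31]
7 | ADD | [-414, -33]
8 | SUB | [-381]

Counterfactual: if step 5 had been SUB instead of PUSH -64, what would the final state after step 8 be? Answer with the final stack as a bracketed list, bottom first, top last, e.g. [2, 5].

[-383]

(re-executing from step 5 with the substitution; state before step 5: [-414])
5 | SUB | [-414]
6 | PUSH 31 | [-414, 31]
7 | ADD | [-383]
8 | SUB | [-383]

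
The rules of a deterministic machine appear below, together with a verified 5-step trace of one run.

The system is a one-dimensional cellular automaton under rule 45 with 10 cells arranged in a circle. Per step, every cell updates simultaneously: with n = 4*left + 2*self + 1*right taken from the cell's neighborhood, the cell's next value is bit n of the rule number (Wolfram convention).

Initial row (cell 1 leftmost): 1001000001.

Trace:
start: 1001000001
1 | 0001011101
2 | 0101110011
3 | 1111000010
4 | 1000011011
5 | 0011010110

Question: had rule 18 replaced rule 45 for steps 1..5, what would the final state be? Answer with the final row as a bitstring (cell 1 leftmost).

0000001001

(re-executing steps 1..5 under rule 18; state before step 1: 1001000001)
1 | 0110100010
2 | 1000010101
3 | 0100100000
4 | 1011010000
5 | 0000001001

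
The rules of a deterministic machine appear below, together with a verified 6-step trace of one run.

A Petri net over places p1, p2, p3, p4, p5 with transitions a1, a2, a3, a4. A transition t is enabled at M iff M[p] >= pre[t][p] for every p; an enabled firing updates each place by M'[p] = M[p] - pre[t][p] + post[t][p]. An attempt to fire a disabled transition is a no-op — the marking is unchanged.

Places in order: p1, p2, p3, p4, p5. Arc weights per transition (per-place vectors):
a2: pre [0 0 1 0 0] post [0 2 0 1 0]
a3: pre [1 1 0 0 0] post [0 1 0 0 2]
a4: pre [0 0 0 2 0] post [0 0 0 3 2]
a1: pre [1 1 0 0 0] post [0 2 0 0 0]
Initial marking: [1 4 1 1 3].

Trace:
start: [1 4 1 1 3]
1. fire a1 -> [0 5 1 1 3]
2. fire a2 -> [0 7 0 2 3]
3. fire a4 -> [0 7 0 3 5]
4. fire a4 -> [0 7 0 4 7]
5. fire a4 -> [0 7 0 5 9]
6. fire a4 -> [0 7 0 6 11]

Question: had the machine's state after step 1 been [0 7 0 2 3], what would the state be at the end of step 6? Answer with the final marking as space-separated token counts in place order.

state after step 1 := [0 7 0 2 3]
2. fire a2 -> [0 7 0 2 3]
3. fire a4 -> [0 7 0 3 5]
4. fire a4 -> [0 7 0 4 7]
5. fire a4 -> [0 7 0 5 9]
6. fire a4 -> [0 7 0 6 11]

0 7 0 6 11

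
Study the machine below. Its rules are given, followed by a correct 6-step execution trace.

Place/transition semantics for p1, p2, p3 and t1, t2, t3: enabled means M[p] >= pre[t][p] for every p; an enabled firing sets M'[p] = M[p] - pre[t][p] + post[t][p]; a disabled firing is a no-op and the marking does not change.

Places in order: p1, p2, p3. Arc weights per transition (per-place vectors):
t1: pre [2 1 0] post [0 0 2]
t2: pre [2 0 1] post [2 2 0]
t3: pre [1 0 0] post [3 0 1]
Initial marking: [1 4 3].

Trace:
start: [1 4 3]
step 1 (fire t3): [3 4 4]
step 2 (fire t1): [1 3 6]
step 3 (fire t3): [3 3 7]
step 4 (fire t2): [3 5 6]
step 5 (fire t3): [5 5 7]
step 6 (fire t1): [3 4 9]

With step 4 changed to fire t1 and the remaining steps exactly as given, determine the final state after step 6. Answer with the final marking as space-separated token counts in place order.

(re-executing from step 4 with the substitution; state before step 4: [3 3 7])
step 4 (fire t1): [1 2 9]
step 5 (fire t3): [3 2 10]
step 6 (fire t1): [1 1 12]

1 1 12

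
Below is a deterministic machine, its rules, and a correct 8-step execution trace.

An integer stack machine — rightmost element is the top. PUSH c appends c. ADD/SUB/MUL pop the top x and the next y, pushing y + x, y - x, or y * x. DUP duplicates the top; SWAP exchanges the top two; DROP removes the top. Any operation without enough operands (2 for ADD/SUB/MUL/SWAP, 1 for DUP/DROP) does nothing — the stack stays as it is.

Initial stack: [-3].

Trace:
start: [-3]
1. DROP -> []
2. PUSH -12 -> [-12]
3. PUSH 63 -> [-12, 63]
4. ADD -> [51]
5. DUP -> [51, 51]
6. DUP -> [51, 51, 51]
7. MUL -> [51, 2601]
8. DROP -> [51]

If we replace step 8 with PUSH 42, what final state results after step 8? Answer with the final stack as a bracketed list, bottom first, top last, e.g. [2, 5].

[51, 2601, 42]

(re-executing from step 8 with the substitution; state before step 8: [51, 2601])
8. PUSH 42 -> [51, 2601, 42]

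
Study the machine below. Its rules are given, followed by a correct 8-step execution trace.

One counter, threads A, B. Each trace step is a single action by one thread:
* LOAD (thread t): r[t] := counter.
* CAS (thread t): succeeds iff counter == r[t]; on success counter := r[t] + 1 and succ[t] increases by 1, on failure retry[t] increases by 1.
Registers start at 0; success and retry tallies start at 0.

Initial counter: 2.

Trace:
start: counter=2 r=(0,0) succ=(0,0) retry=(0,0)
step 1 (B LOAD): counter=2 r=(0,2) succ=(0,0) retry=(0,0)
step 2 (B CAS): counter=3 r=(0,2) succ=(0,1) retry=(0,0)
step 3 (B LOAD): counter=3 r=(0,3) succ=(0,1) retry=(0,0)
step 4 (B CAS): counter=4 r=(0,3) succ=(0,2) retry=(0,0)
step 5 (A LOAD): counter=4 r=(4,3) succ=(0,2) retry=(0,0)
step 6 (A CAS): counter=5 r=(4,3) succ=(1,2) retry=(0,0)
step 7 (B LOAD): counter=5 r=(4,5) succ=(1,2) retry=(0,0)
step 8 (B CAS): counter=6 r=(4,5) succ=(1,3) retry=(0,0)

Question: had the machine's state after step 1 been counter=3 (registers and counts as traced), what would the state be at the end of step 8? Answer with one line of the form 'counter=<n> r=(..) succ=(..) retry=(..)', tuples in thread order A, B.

counter=6 r=(4,5) succ=(1,2) retry=(0,1)

state after step 1 := counter=3 r=(0,2) succ=(0,0) retry=(0,0)
step 2 (B CAS): counter=3 r=(0,2) succ=(0,0) retry=(0,1)
step 3 (B LOAD): counter=3 r=(0,3) succ=(0,0) retry=(0,1)
step 4 (B CAS): counter=4 r=(0,3) succ=(0,1) retry=(0,1)
step 5 (A LOAD): counter=4 r=(4,3) succ=(0,1) retry=(0,1)
step 6 (A CAS): counter=5 r=(4,3) succ=(1,1) retry=(0,1)
step 7 (B LOAD): counter=5 r=(4,5) succ=(1,1) retry=(0,1)
step 8 (B CAS): counter=6 r=(4,5) succ=(1,2) retry=(0,1)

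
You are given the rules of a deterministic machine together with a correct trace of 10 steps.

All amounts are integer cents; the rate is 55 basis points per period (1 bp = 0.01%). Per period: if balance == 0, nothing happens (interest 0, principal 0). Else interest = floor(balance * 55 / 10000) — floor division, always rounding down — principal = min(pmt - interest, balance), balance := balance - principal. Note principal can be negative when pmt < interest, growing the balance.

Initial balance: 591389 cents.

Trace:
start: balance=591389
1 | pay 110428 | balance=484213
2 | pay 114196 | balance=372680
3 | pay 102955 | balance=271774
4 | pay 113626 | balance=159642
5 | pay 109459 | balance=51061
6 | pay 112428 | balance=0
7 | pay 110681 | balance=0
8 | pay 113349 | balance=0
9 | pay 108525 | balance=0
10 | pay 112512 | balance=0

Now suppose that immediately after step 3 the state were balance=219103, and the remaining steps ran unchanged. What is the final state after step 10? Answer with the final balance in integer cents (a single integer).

state after step 3 := balance=219103
4 | pay 113626 | balance=106682
5 | pay 109459 | balance=0
6 | pay 112428 | balance=0
7 | pay 110681 | balance=0
8 | pay 113349 | balance=0
9 | pay 108525 | balance=0
10 | pay 112512 | balance=0

0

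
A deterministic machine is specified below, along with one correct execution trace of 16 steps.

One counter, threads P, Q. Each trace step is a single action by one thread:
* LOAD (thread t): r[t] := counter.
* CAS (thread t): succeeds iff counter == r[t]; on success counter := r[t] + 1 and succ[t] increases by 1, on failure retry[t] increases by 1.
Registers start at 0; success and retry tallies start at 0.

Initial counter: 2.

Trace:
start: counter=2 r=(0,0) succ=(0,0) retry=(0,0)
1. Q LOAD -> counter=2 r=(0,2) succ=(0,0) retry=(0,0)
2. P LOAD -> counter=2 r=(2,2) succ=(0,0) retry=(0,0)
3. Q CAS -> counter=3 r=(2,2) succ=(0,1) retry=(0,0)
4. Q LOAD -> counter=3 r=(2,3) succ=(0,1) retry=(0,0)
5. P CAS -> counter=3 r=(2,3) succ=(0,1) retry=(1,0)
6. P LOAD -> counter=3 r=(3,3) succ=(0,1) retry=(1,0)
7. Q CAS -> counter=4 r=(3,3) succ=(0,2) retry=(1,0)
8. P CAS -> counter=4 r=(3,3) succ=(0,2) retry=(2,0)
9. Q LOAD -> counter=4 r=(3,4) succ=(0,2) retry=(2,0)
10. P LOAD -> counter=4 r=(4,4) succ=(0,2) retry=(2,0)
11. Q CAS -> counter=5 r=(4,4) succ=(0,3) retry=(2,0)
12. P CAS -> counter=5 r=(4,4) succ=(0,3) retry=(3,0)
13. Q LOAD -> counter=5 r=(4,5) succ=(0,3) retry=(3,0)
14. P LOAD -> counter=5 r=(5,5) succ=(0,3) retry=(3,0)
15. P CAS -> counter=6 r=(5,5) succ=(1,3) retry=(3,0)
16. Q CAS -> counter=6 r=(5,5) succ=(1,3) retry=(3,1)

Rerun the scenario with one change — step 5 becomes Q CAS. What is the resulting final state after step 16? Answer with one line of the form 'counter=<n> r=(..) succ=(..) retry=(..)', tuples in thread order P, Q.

(re-executing from step 5 with the substitution; state before step 5: counter=3 r=(2,3) succ=(0,1) retry=(0,0))
5. Q CAS -> counter=4 r=(2,3) succ=(0,2) retry=(0,0)
6. P LOAD -> counter=4 r=(4,3) succ=(0,2) retry=(0,0)
7. Q CAS -> counter=4 r=(4,3) succ=(0,2) retry=(0,1)
8. P CAS -> counter=5 r=(4,3) succ=(1,2) retry=(0,1)
9. Q LOAD -> counter=5 r=(4,5) succ=(1,2) retry=(0,1)
10. P LOAD -> counter=5 r=(5,5) succ=(1,2) retry=(0,1)
11. Q CAS -> counter=6 r=(5,5) succ=(1,3) retry=(0,1)
12. P CAS -> counter=6 r=(5,5) succ=(1,3) retry=(1,1)
13. Q LOAD -> counter=6 r=(5,6) succ=(1,3) retry=(1,1)
14. P LOAD -> counter=6 r=(6,6) succ=(1,3) retry=(1,1)
15. P CAS -> counter=7 r=(6,6) succ=(2,3) retry=(1,1)
16. Q CAS -> counter=7 r=(6,6) succ=(2,3) retry=(1,2)

counter=7 r=(6,6) succ=(2,3) retry=(1,2)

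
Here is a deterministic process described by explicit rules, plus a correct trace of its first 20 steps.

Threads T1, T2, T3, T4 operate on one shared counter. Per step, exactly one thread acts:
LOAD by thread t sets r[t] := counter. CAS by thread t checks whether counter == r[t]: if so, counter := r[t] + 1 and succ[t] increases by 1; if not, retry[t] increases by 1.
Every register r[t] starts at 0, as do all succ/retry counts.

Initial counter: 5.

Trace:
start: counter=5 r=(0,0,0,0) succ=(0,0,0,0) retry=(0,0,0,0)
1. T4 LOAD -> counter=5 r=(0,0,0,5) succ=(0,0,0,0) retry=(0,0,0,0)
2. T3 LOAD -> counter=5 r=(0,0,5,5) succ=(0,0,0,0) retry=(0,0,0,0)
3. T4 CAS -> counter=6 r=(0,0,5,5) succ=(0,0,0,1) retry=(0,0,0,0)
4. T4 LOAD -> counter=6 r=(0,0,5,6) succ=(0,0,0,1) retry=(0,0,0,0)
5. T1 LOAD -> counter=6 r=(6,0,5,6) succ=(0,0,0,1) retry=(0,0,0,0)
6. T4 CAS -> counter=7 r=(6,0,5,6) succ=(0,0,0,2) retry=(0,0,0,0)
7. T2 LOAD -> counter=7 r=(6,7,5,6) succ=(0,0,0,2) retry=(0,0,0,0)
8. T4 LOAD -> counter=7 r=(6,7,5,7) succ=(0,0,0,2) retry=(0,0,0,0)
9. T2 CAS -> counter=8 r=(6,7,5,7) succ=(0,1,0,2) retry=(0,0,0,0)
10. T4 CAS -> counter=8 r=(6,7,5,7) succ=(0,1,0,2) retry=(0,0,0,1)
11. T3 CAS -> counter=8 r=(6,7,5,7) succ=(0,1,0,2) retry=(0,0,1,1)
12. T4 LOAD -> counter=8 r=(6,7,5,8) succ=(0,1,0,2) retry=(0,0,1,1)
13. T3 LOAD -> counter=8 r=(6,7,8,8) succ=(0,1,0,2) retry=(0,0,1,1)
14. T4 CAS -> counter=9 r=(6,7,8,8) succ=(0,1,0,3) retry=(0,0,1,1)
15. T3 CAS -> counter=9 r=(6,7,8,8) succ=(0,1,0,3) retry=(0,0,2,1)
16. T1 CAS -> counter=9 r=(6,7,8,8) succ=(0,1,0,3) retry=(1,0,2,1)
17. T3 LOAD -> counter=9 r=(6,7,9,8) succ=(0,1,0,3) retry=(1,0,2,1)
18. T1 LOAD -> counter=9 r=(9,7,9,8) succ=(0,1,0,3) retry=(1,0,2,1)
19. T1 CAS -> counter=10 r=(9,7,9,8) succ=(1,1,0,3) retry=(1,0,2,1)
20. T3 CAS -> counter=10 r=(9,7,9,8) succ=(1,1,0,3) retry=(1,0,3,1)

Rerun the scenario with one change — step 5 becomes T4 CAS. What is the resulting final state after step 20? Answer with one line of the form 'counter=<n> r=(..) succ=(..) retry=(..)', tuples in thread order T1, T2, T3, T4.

counter=10 r=(9,7,9,8) succ=(1,1,0,3) retry=(1,0,3,2)

(re-executing from step 5 with the substitution; state before step 5: counter=6 r=(0,0,5,6) succ=(0,0,0,1) retry=(0,0,0,0))
5. T4 CAS -> counter=7 r=(0,0,5,6) succ=(0,0,0,2) retry=(0,0,0,0)
6. T4 CAS -> counter=7 r=(0,0,5,6) succ=(0,0,0,2) retry=(0,0,0,1)
7. T2 LOAD -> counter=7 r=(0,7,5,6) succ=(0,0,0,2) retry=(0,0,0,1)
8. T4 LOAD -> counter=7 r=(0,7,5,7) succ=(0,0,0,2) retry=(0,0,0,1)
9. T2 CAS -> counter=8 r=(0,7,5,7) succ=(0,1,0,2) retry=(0,0,0,1)
10. T4 CAS -> counter=8 r=(0,7,5,7) succ=(0,1,0,2) retry=(0,0,0,2)
11. T3 CAS -> counter=8 r=(0,7,5,7) succ=(0,1,0,2) retry=(0,0,1,2)
12. T4 LOAD -> counter=8 r=(0,7,5,8) succ=(0,1,0,2) retry=(0,0,1,2)
13. T3 LOAD -> counter=8 r=(0,7,8,8) succ=(0,1,0,2) retry=(0,0,1,2)
14. T4 CAS -> counter=9 r=(0,7,8,8) succ=(0,1,0,3) retry=(0,0,1,2)
15. T3 CAS -> counter=9 r=(0,7,8,8) succ=(0,1,0,3) retry=(0,0,2,2)
16. T1 CAS -> counter=9 r=(0,7,8,8) succ=(0,1,0,3) retry=(1,0,2,2)
17. T3 LOAD -> counter=9 r=(0,7,9,8) succ=(0,1,0,3) retry=(1,0,2,2)
18. T1 LOAD -> counter=9 r=(9,7,9,8) succ=(0,1,0,3) retry=(1,0,2,2)
19. T1 CAS -> counter=10 r=(9,7,9,8) succ=(1,1,0,3) retry=(1,0,2,2)
20. T3 CAS -> counter=10 r=(9,7,9,8) succ=(1,1,0,3) retry=(1,0,3,2)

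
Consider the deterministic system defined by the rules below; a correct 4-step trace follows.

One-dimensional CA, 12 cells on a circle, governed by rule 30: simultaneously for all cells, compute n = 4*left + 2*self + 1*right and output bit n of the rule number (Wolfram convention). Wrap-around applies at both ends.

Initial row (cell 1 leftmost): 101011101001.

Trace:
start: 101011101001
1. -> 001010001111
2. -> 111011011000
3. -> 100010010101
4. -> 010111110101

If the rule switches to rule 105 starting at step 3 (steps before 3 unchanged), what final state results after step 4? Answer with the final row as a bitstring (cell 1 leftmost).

011000001101

(re-executing steps 3..4 under rule 105; state before step 3: 111011011000)
3. -> 101111111010
4. -> 011000001101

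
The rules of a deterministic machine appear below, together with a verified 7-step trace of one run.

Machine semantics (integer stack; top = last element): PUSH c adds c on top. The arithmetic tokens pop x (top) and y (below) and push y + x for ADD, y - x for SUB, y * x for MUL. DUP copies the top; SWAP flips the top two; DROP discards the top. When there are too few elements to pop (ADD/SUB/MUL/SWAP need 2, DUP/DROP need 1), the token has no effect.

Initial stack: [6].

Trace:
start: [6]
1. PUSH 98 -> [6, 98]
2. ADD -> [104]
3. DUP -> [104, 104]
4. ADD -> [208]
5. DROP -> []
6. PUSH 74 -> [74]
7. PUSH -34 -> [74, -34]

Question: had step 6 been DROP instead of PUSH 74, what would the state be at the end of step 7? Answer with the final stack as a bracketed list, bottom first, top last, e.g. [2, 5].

(re-executing from step 6 with the substitution; state before step 6: [])
6. DROP -> []
7. PUSH -34 -> [-34]

[-34]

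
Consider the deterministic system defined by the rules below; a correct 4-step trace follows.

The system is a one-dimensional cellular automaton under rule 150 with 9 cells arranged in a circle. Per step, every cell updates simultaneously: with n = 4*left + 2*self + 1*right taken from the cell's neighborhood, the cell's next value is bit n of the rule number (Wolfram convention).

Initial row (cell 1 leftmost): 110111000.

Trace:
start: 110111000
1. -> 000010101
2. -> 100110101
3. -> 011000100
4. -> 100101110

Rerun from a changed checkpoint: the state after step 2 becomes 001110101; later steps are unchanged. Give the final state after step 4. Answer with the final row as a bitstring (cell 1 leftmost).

state after step 2 := 001110101
3. -> 110100101
4. -> 100111100

100111100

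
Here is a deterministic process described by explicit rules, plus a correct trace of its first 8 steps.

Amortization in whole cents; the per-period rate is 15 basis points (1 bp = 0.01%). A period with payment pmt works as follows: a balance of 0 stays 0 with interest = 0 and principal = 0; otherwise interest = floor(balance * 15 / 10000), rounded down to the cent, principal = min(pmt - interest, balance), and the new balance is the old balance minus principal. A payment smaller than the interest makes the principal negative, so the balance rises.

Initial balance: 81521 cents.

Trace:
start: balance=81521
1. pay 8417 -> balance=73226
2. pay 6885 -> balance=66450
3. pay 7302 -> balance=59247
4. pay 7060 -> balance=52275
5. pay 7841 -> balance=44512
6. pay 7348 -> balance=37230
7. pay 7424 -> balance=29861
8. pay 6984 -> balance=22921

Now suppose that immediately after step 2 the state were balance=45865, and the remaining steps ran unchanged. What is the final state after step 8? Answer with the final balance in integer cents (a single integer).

2150

state after step 2 := balance=45865
3. pay 7302 -> balance=38631
4. pay 7060 -> balance=31628
5. pay 7841 -> balance=23834
6. pay 7348 -> balance=16521
7. pay 7424 -> balance=9121
8. pay 6984 -> balance=2150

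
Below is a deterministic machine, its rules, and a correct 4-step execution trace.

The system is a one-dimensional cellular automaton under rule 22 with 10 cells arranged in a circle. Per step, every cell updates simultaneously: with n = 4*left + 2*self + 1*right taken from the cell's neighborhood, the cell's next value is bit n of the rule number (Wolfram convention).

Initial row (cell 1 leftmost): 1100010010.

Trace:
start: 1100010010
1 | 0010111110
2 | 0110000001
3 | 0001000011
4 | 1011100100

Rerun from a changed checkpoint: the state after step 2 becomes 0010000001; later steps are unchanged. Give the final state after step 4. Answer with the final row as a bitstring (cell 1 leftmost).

state after step 2 := 0010000001
3 | 1111000011
4 | 0000100100

0000100100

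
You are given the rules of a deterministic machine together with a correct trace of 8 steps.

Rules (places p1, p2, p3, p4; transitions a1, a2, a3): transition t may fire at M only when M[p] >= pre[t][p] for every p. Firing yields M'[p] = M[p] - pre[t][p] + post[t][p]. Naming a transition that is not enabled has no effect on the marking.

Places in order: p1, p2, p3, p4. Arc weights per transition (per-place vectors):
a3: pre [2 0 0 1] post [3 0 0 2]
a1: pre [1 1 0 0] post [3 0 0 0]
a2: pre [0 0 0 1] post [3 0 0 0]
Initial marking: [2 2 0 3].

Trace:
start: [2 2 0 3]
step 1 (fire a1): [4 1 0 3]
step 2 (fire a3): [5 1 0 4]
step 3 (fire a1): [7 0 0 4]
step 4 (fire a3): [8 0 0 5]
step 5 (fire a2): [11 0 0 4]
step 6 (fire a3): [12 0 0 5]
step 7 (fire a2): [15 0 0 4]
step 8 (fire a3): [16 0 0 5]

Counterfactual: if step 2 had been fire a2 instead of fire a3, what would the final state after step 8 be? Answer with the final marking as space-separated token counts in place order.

18 0 0 3

(re-executing from step 2 with the substitution; state before step 2: [4 1 0 3])
step 2 (fire a2): [7 1 0 2]
step 3 (fire a1): [9 0 0 2]
step 4 (fire a3): [10 0 0 3]
step 5 (fire a2): [13 0 0 2]
step 6 (fire a3): [14 0 0 3]
step 7 (fire a2): [17 0 0 2]
step 8 (fire a3): [18 0 0 3]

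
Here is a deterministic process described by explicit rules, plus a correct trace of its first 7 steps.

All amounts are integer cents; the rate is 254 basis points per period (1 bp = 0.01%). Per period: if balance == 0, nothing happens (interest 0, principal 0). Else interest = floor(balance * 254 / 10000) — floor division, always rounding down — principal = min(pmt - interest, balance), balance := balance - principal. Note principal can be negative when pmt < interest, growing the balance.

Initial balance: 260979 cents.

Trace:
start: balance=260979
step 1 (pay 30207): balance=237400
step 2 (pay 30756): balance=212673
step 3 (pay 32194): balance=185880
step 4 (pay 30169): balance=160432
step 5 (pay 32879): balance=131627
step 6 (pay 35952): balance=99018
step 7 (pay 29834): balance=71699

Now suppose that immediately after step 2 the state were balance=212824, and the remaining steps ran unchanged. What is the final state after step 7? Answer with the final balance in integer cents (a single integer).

state after step 2 := balance=212824
step 3 (pay 32194): balance=186035
step 4 (pay 30169): balance=160591
step 5 (pay 32879): balance=131791
step 6 (pay 35952): balance=99186
step 7 (pay 29834): balance=71871

71871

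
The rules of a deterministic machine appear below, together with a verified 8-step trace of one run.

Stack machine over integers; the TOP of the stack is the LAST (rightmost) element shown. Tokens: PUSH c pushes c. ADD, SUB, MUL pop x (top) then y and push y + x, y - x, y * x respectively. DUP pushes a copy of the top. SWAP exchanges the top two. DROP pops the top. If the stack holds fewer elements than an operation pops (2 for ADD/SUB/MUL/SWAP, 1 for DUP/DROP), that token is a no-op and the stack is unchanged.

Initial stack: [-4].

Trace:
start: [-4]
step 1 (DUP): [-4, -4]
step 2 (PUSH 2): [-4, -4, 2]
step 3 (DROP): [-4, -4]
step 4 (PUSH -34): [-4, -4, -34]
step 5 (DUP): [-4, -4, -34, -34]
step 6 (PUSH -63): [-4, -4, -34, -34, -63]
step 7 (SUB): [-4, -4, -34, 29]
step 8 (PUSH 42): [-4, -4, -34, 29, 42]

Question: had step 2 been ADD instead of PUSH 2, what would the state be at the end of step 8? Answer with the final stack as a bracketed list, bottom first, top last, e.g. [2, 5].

(re-executing from step 2 with the substitution; state before step 2: [-4, -4])
step 2 (ADD): [-8]
step 3 (DROP): []
step 4 (PUSH -34): [-34]
step 5 (DUP): [-34, -34]
step 6 (PUSH -63): [-34, -34, -63]
step 7 (SUB): [-34, 29]
step 8 (PUSH 42): [-34, 29, 42]

[-34, 29, 42]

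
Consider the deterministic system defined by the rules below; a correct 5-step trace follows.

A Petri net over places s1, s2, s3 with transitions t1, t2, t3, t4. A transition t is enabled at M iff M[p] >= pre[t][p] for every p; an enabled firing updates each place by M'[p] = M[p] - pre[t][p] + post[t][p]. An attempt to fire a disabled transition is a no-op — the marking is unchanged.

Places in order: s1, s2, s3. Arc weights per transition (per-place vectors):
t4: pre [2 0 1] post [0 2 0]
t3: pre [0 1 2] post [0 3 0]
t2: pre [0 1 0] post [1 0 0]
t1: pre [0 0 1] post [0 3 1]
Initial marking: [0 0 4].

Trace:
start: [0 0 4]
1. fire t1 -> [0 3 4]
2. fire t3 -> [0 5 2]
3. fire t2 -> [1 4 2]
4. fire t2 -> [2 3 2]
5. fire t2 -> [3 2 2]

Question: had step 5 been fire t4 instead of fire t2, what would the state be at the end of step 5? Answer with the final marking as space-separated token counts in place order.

(re-executing from step 5 with the substitution; state before step 5: [2 3 2])
5. fire t4 -> [0 5 1]

0 5 1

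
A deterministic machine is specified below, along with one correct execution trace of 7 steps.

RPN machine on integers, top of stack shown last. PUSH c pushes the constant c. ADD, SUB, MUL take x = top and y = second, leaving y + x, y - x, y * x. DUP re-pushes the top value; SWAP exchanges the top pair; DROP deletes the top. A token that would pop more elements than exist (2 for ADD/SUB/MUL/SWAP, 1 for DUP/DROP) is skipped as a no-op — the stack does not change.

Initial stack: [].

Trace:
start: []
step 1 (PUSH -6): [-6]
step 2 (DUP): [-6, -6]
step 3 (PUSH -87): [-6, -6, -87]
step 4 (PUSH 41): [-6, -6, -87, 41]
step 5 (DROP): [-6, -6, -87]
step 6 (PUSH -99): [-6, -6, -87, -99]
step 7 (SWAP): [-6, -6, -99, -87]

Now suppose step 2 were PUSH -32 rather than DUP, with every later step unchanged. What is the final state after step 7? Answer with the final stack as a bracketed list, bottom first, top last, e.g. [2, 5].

(re-executing from step 2 with the substitution; state before step 2: [-6])
step 2 (PUSH -32): [-6, -32]
step 3 (PUSH -87): [-6, -32, -87]
step 4 (PUSH 41): [-6, -32, -87, 41]
step 5 (DROP): [-6, -32, -87]
step 6 (PUSH -99): [-6, -32, -87, -99]
step 7 (SWAP): [-6, -32, -99, -87]

[-6, -32, -99, -87]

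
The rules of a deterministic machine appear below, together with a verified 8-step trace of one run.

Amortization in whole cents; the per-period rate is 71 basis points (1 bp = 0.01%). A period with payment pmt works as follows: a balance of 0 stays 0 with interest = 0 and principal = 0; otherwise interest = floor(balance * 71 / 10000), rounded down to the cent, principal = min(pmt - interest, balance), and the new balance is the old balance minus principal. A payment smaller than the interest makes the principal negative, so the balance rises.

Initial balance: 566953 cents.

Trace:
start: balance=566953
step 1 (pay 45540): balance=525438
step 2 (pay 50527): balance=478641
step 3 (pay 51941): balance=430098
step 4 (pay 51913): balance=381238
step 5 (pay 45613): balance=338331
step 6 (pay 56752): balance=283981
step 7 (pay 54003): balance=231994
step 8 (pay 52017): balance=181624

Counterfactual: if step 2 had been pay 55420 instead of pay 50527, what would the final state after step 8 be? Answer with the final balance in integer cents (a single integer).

176518

(re-executing from step 2 with the substitution; state before step 2: balance=525438)
step 2 (pay 55420): balance=473748
step 3 (pay 51941): balance=425170
step 4 (pay 51913): balance=376275
step 5 (pay 45613): balance=333333
step 6 (pay 56752): balance=278947
step 7 (pay 54003): balance=226924
step 8 (pay 52017): balance=176518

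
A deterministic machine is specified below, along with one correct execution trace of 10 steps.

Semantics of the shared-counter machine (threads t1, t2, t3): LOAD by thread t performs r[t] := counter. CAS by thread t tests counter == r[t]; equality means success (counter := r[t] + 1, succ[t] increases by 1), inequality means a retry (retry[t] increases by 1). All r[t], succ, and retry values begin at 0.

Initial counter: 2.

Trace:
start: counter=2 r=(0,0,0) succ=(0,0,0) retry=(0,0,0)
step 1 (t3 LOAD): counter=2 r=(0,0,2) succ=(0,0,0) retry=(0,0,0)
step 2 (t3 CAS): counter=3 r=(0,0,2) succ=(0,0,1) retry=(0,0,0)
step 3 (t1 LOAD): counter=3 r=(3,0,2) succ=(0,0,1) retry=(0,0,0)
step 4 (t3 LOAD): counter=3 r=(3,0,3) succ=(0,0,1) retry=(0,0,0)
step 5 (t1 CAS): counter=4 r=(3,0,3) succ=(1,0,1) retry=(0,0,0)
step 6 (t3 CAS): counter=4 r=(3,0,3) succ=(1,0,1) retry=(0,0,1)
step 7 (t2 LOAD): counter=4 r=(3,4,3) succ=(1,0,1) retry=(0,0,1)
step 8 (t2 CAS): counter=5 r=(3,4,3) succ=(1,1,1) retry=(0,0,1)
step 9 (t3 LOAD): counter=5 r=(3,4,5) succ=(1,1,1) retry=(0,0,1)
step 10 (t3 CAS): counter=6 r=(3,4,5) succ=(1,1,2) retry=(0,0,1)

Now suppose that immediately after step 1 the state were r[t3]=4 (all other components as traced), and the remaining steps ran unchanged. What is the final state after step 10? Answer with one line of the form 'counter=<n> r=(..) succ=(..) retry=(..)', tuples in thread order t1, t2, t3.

state after step 1 := counter=2 r=(0,0,4) succ=(0,0,0) retry=(0,0,0)
step 2 (t3 CAS): counter=2 r=(0,0,4) succ=(0,0,0) retry=(0,0,1)
step 3 (t1 LOAD): counter=2 r=(2,0,4) succ=(0,0,0) retry=(0,0,1)
step 4 (t3 LOAD): counter=2 r=(2,0,2) succ=(0,0,0) retry=(0,0,1)
step 5 (t1 CAS): counter=3 r=(2,0,2) succ=(1,0,0) retry=(0,0,1)
step 6 (t3 CAS): counter=3 r=(2,0,2) succ=(1,0,0) retry=(0,0,2)
step 7 (t2 LOAD): counter=3 r=(2,3,2) succ=(1,0,0) retry=(0,0,2)
step 8 (t2 CAS): counter=4 r=(2,3,2) succ=(1,1,0) retry=(0,0,2)
step 9 (t3 LOAD): counter=4 r=(2,3,4) succ=(1,1,0) retry=(0,0,2)
step 10 (t3 CAS): counter=5 r=(2,3,4) succ=(1,1,1) retry=(0,0,2)

counter=5 r=(2,3,4) succ=(1,1,1) retry=(0,0,2)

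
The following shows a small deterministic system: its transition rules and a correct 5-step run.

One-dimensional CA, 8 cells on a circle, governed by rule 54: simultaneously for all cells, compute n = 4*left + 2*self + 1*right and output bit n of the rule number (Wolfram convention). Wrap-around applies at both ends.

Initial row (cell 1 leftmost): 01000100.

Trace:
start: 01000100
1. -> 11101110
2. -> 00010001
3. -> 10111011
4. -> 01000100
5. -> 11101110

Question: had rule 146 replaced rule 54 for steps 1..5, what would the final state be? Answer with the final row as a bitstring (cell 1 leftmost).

(re-executing steps 1..5 under rule 146; state before step 1: 01000100)
1. -> 10101010
2. -> 00000000
3. -> 00000000
4. -> 00000000
5. -> 00000000

00000000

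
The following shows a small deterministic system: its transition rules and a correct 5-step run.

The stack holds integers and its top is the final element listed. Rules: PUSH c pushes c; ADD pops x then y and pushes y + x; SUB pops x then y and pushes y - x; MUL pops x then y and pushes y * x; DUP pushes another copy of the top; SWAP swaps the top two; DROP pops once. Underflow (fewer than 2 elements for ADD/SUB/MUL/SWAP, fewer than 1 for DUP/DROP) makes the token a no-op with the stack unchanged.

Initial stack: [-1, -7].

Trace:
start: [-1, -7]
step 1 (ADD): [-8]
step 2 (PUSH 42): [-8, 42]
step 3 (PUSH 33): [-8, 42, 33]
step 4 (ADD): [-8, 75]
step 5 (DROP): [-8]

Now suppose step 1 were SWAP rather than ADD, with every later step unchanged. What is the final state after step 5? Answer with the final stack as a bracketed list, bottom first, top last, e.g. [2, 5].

(re-executing from step 1 with the substitution; state before step 1: [-1, -7])
step 1 (SWAP): [-7, -1]
step 2 (PUSH 42): [-7, -1, 42]
step 3 (PUSH 33): [-7, -1, 42, 33]
step 4 (ADD): [-7, -1, 75]
step 5 (DROP): [-7, -1]

[-7, -1]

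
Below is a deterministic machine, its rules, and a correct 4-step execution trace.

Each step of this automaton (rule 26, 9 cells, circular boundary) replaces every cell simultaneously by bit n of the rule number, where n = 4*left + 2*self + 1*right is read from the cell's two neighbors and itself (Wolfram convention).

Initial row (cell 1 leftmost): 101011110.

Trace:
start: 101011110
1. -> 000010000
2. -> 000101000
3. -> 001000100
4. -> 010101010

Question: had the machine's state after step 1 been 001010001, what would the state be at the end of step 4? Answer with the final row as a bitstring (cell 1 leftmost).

000001001

state after step 1 := 001010001
2. -> 110001010
3. -> 101010000
4. -> 000001001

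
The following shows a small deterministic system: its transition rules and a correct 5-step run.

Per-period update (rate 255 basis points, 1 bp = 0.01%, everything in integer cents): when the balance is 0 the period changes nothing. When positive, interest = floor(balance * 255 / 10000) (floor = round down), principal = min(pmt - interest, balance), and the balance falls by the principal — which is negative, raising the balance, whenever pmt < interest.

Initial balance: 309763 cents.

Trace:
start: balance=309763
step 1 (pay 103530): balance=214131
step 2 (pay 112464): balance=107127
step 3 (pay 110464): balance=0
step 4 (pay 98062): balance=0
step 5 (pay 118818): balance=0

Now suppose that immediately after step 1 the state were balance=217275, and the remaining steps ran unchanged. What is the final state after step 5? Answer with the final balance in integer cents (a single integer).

0

state after step 1 := balance=217275
step 2 (pay 112464): balance=110351
step 3 (pay 110464): balance=2700
step 4 (pay 98062): balance=0
step 5 (pay 118818): balance=0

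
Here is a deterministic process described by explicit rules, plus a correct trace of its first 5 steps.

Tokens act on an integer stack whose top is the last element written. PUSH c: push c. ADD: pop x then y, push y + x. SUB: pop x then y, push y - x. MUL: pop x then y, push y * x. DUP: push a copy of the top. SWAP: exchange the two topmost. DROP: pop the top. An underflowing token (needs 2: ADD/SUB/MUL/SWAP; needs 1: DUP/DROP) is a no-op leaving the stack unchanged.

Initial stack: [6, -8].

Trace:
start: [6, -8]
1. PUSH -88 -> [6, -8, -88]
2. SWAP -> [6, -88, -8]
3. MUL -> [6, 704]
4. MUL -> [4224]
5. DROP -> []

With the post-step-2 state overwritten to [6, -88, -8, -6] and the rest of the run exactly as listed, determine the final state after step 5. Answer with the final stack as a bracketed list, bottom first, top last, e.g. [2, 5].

[6]

state after step 2 := [6, -88, -8, -6]
3. MUL -> [6, -88, 48]
4. MUL -> [6, -4224]
5. DROP -> [6]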